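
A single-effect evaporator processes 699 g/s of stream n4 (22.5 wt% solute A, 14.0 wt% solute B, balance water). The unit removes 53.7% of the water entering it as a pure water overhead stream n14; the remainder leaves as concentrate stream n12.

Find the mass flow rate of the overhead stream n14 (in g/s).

water entering = 699×0.635 = 443.87 g/s; overhead removed = 0.537×443.87 = 238.36 g/s.

238.4 g/s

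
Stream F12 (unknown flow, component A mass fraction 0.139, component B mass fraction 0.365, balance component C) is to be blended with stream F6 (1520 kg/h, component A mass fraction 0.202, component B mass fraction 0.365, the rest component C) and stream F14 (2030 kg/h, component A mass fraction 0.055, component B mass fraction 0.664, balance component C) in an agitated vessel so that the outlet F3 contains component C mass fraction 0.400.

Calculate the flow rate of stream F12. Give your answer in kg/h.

Let F12 be the unknown flow. Total out = 3550 + F12.
component C balance: 1228.6 + 0.496·F12 = 0.400·(3550 + F12)
(0.496 − 0.400)·F12 = 0.400×3550 − 1228.6 = 191.41
F12 = 191.41 / 0.096 = 1993.9 kg/h

1994 kg/h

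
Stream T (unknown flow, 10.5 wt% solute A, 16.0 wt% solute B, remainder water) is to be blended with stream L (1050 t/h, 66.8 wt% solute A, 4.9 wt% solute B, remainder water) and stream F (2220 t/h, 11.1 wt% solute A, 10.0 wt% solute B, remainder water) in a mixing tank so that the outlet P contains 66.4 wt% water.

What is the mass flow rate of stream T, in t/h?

1726 t/h

Let T be the unknown flow. Total out = 3270 + T.
water balance: 2048.7 + 0.735·T = 0.664·(3270 + T)
(0.735 − 0.664)·T = 0.664×3270 − 2048.7 = 122.55
T = 122.55 / 0.071 = 1726.1 t/h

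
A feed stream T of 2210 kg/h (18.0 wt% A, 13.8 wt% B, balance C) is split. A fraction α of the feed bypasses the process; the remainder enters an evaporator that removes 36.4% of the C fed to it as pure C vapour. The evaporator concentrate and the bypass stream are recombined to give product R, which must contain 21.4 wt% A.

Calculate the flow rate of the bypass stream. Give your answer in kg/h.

All 2210×0.180 = 397.8 kg/h of A reaches R, so R = 397.8/0.214 = 1858.9 kg/h and vapour = 351.12 kg/h.
The evaporator receives (1−α)·2210 of feed at 0.682 C and removes 0.364 of that C:
0.364×0.682×(1−α)×2210 = 351.12
(1−α) = 351.12/548.63 = 0.6400;  α = 0.3600.
Bypass flow = 0.3600×2210 = 795.6 kg/h.

795.6 kg/h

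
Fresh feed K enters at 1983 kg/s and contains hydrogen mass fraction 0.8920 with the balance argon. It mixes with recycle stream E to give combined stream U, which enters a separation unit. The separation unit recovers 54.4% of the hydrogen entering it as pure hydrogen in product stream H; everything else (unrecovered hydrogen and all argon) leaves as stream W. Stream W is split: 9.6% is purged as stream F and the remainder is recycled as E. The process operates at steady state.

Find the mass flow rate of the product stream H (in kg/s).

hydrogen in U: m_A = 1983×0.892 + (1−0.096)·(1−0.544)·m_A, so m_A = 1768.8/0.5878 = 3009.4 kg/s.
Product H = 0.544×3009.4 = 1637.1 kg/s.

1637 kg/s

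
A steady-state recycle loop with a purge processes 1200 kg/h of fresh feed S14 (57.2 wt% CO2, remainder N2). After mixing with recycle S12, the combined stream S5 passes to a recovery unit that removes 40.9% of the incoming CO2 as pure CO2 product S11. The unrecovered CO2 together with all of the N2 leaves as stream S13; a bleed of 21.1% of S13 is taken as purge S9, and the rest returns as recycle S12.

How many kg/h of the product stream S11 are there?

CO2 in S5: m_A = 1200×0.572 + (1−0.211)·(1−0.409)·m_A, so m_A = 686.4/0.5337 = 1286.1 kg/h.
Product S11 = 0.409×1286.1 = 526.02 kg/h.

526 kg/h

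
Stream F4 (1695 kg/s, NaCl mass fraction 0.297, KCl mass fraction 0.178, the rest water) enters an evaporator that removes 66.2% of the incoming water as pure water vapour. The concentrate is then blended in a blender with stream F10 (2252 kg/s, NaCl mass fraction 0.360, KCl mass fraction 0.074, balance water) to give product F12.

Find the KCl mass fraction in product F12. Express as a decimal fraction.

Vapour removed = 0.662×0.525×1695 = 589.1 kg/s; concentrate = 1105.9 kg/s.
KCl reaching the mixer = 301.71 (from concentrate) + 2252×0.074 = 468.36 kg/s.
Product flow = 1105.9 + 2252 = 3357.9 kg/s; KCl fraction = 0.139.

0.139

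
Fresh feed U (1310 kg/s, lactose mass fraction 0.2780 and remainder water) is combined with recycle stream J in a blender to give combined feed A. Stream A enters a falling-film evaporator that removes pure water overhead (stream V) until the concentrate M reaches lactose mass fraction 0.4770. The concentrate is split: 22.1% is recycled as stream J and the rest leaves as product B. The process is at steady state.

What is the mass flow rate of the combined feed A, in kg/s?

Overall lactose balance (none leaves overhead): lactose in fresh feed = lactose in product, i.e. 1310×0.278 = (1−0.221)·M·0.477.
M = 364.18/(0.477×0.779) = 980.08 kg/s.
Recycle J = 0.221×980.08 = 216.6 kg/s.
Combined feed A = 1310 + 216.6 = 1526.6 kg/s.

1527 kg/s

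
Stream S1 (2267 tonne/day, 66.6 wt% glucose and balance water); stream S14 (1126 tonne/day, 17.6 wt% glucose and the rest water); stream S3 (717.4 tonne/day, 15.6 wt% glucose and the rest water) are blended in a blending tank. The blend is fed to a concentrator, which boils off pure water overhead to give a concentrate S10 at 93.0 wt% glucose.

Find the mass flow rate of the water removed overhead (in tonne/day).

glucose entering = 2267×0.666 + 1126×0.176 + 717.4×0.156 = 1819.9 tonne/day.
All glucose reports to S10, so S10 = 1819.9/0.930 = 1956.9 tonne/day.
Total feed = 4110.4 tonne/day; overhead = 4110.4 − 1956.9 = 2153.5 tonne/day.

2154 tonne/day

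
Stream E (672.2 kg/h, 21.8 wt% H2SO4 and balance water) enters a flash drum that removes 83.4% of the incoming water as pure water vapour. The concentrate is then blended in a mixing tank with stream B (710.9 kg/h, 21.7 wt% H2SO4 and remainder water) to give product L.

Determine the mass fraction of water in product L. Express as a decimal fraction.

0.682

Vapour removed = 0.834×0.782×672.2 = 438.4 kg/h; concentrate = 233.8 kg/h.
water reaching the mixer = 87.26 (from concentrate) + 710.9×0.783 = 643.89 kg/h.
Product flow = 233.8 + 710.9 = 944.7 kg/h; water fraction = 0.682.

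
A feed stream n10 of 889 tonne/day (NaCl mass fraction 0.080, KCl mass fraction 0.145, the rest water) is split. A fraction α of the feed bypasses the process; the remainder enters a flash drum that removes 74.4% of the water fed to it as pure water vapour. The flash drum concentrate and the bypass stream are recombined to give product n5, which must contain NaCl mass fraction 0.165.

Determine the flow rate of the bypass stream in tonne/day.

All 889×0.080 = 71.12 tonne/day of NaCl reaches n5, so n5 = 71.12/0.165 = 431.03 tonne/day and vapour = 457.97 tonne/day.
The evaporator receives (1−α)·889 of feed at 0.775 water and removes 0.744 of that water:
0.744×0.775×(1−α)×889 = 457.97
(1−α) = 457.97/512.6 = 0.8934;  α = 0.1066.
Bypass flow = 0.1066×889 = 94.741 tonne/day.

94.74 tonne/day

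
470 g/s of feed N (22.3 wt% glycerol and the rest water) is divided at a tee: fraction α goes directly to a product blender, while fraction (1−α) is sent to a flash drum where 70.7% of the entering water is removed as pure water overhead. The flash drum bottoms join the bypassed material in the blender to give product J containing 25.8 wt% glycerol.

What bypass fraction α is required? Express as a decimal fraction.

All 470×0.223 = 104.81 g/s of glycerol reaches J, so J = 104.81/0.258 = 406.24 g/s and vapour = 63.76 g/s.
The evaporator receives (1−α)·470 of feed at 0.777 water and removes 0.707 of that water:
0.707×0.777×(1−α)×470 = 63.76
(1−α) = 63.76/258.19 = 0.2469;  α = 0.7531.

0.753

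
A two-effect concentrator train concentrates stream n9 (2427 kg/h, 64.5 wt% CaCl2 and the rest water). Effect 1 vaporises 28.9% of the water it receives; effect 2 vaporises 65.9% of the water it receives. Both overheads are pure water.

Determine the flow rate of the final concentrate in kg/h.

1774 kg/h

water in feed = 2427×0.355 = 861.58 kg/h.
After stage 1: water left = (1−0.289)×861.58 = 612.59; stream total = 2178 kg/h.
After stage 2: water left = (1−0.659)×612.59 = 208.89; final concentrate = 1774.3 kg/h.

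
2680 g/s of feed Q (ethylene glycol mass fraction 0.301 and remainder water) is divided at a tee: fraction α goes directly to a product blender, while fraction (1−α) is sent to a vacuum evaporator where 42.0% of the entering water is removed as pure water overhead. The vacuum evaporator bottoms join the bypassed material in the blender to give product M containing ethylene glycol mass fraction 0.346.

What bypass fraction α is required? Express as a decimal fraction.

All 2680×0.301 = 806.68 g/s of ethylene glycol reaches M, so M = 806.68/0.346 = 2331.4 g/s and vapour = 348.55 g/s.
The evaporator receives (1−α)·2680 of feed at 0.699 water and removes 0.420 of that water:
0.420×0.699×(1−α)×2680 = 348.55
(1−α) = 348.55/786.79 = 0.4430;  α = 0.5570.

0.557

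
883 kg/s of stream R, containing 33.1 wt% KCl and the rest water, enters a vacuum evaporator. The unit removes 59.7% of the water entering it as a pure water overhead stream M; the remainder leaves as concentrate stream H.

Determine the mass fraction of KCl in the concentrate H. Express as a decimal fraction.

KCl is not removed: 883×0.331 = 292.27 kg/s of KCl enters H.
water entering = 883×0.669 = 590.73 kg/s; overhead removed = 0.597×590.73 = 352.66 kg/s.
Concentrate = 883 − 352.66 = 530.34 kg/s.
Mass fraction = 292.27/530.34 = 0.5511.

0.5511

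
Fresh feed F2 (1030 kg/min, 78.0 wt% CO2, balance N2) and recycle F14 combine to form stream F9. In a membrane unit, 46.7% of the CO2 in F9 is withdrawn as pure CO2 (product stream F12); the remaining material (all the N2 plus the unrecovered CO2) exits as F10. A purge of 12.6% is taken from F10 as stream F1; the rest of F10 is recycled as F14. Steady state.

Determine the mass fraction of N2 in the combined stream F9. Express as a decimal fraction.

0.545

N2 enters only via F2 and leaves only via the purge: 1030×0.220 = 0.126×(N2 in F10), and the membrane unit passes all N2, so N2 in F9 = N2 in F10 = 1798.4 kg/min.
CO2 in F9: m_A = 1030×0.780 + (1−0.126)·(1−0.467)·m_A, so m_A = 803.4/0.5342 = 1504 kg/min.
F9 = 1504 + 1798.4 = 3302.5 kg/min.
N2 fraction in F9 = 1798.4/3302.5 = 0.545.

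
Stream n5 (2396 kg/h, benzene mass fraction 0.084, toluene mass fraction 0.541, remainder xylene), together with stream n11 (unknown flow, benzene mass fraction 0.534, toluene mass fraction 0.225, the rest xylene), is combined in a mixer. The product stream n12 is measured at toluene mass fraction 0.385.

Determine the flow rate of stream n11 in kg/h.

Let n11 be the unknown flow. Total out = 2396 + n11.
toluene balance: 1296.2 + 0.225·n11 = 0.385·(2396 + n11)
(0.225 − 0.385)·n11 = 0.385×2396 − 1296.2 = -373.78
n11 = -373.78 / -0.160 = 2336.1 kg/h

2336 kg/h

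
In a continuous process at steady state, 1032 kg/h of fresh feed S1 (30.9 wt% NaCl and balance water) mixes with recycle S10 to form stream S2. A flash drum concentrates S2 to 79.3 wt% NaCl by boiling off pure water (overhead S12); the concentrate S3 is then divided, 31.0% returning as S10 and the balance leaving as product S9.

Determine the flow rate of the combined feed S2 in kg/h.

Overall NaCl balance (none leaves overhead): NaCl in fresh feed = NaCl in product, i.e. 1032×0.309 = (1−0.310)·S3·0.793.
S3 = 318.89/(0.793×0.690) = 582.8 kg/h.
Recycle S10 = 0.310×582.8 = 180.67 kg/h.
Combined feed S2 = 1032 + 180.67 = 1212.7 kg/h.

1213 kg/h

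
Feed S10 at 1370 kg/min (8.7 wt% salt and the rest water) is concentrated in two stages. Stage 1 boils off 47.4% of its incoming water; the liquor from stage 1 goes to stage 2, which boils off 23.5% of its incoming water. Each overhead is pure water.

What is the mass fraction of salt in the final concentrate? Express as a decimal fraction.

0.191

water in feed = 1370×0.913 = 1250.8 kg/min.
After stage 1: water left = (1−0.474)×1250.8 = 657.93; stream total = 777.12 kg/min.
After stage 2: water left = (1−0.235)×657.93 = 503.31; final concentrate = 622.5 kg/min.
salt fraction = 119.19/622.5 = 0.191.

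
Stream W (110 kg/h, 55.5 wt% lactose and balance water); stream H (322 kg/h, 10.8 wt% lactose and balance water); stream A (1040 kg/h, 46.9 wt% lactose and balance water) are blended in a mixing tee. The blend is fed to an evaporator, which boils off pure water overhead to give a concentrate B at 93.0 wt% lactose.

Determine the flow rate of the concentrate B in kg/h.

627.5 kg/h

lactose entering = 110×0.555 + 322×0.108 + 1040×0.469 = 583.59 kg/h.
All lactose reports to B, so B = 583.59/0.930 = 627.51 kg/h.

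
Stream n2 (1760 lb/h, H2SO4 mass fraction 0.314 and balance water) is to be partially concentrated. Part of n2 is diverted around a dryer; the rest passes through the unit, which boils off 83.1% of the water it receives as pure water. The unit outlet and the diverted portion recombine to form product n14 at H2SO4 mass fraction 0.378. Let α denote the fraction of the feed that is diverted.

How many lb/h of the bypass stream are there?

1237 lb/h

All 1760×0.314 = 552.64 lb/h of H2SO4 reaches n14, so n14 = 552.64/0.378 = 1462 lb/h and vapour = 297.99 lb/h.
The evaporator receives (1−α)·1760 of feed at 0.686 water and removes 0.831 of that water:
0.831×0.686×(1−α)×1760 = 297.99
(1−α) = 297.99/1003.3 = 0.2970;  α = 0.7030.
Bypass flow = 0.7030×1760 = 1237.3 lb/h.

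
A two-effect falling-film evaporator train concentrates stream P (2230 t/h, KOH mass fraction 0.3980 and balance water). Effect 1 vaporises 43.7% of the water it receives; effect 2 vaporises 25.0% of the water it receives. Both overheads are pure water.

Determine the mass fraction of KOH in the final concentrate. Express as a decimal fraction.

0.6102

water in feed = 2230×0.602 = 1342.5 t/h.
After stage 1: water left = (1−0.437)×1342.5 = 755.8; stream total = 1643.3 t/h.
After stage 2: water left = (1−0.250)×755.8 = 566.85; final concentrate = 1454.4 t/h.
KOH fraction = 887.54/1454.4 = 0.6102.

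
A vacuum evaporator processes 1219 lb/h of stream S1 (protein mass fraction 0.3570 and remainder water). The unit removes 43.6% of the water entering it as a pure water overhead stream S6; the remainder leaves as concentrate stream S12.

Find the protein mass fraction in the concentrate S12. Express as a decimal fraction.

0.4961

protein is not removed: 1219×0.357 = 435.18 lb/h of protein enters S12.
water entering = 1219×0.643 = 783.82 lb/h; overhead removed = 0.436×783.82 = 341.74 lb/h.
Concentrate = 1219 − 341.74 = 877.26 lb/h.
Mass fraction = 435.18/877.26 = 0.4961.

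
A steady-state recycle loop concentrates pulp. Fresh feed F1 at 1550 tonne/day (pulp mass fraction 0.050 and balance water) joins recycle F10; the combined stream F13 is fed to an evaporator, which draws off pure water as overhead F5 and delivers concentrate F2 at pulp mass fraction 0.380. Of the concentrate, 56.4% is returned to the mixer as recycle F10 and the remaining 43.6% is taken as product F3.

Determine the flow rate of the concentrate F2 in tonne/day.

467.8 tonne/day

Overall pulp balance (none leaves overhead): pulp in fresh feed = pulp in product, i.e. 1550×0.050 = (1−0.564)·F2·0.380.
F2 = 77.5/(0.380×0.436) = 467.77 tonne/day.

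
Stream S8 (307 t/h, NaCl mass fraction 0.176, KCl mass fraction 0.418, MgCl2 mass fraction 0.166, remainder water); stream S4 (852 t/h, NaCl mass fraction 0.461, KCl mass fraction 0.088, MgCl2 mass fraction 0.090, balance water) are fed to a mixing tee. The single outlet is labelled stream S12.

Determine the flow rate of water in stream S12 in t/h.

water out = water in = 307×0.240 + 852×0.361 = 381.25 t/h.

381.3 t/h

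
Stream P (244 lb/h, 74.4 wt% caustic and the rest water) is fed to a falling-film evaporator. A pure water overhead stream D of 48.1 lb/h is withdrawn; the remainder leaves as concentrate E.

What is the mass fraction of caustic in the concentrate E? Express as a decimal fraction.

caustic is not removed: 244×0.744 = 181.54 lb/h of caustic enters E.
Concentrate = 244 − 48.1 = 195.9 lb/h.
Mass fraction = 181.54/195.9 = 0.927.

0.927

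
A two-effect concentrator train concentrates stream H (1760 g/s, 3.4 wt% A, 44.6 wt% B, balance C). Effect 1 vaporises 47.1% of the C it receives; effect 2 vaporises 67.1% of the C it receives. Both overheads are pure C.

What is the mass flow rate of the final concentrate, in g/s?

1004 g/s

C in feed = 1760×0.520 = 915.2 g/s.
After stage 1: C left = (1−0.471)×915.2 = 484.14; stream total = 1328.9 g/s.
After stage 2: C left = (1−0.671)×484.14 = 159.28; final concentrate = 1004.1 g/s.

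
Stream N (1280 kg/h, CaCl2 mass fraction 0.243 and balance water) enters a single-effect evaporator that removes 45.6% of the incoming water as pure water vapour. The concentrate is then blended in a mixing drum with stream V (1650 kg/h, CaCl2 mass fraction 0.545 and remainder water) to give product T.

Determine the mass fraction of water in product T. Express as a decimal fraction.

0.514

Vapour removed = 0.456×0.757×1280 = 441.85 kg/h; concentrate = 838.15 kg/h.
water reaching the mixer = 527.11 (from concentrate) + 1650×0.455 = 1277.9 kg/h.
Product flow = 838.15 + 1650 = 2488.2 kg/h; water fraction = 0.514.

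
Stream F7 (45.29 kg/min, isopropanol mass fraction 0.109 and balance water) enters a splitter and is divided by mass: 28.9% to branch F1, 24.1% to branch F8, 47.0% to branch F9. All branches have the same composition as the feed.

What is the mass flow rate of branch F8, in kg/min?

Branch F8 flow = 0.241×45.29 = 10.915 kg/min.

10.91 kg/min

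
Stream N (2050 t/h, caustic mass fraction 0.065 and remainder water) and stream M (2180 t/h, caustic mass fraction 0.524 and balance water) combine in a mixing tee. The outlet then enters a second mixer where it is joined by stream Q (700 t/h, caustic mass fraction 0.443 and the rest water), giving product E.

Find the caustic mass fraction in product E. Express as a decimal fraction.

Overall, product flow = 4930 t/h.
caustic in = 2050×0.065 + 2180×0.524 + 700×0.443 = 1585.7 t/h.
caustic fraction in E = 0.322.

0.322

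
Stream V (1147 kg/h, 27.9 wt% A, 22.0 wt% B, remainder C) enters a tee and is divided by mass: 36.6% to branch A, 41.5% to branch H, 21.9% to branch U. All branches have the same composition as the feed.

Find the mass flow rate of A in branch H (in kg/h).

132.8 kg/h

Branch H total = 0.415×1147 = 476 kg/h.
A in H = 0.279×476 = 132.81 kg/h.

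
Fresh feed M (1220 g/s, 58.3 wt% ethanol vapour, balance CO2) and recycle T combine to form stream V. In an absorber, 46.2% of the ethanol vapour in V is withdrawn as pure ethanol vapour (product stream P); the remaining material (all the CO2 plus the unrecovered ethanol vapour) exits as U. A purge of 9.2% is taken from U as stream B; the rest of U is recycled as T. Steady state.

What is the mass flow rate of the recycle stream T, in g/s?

5700 g/s

CO2 enters only via M and leaves only via the purge: 1220×0.417 = 0.092×(CO2 in U), and the absorber passes all CO2, so CO2 in V = CO2 in U = 5529.8 g/s.
ethanol vapour in V: m_A = 1220×0.583 + (1−0.092)·(1−0.462)·m_A, so m_A = 711.26/0.5115 = 1390.5 g/s.
U = (1−0.462)×1390.5 + 5529.8 = 6277.9 g/s.
Recycle T = (1−0.092)×6277.9 = 5700.3 g/s.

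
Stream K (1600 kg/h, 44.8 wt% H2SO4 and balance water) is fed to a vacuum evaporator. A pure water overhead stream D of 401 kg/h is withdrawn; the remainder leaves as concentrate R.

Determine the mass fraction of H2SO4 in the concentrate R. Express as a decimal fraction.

H2SO4 is not removed: 1600×0.448 = 716.8 kg/h of H2SO4 enters R.
Concentrate = 1600 − 401 = 1199 kg/h.
Mass fraction = 716.8/1199 = 0.5978.

0.5978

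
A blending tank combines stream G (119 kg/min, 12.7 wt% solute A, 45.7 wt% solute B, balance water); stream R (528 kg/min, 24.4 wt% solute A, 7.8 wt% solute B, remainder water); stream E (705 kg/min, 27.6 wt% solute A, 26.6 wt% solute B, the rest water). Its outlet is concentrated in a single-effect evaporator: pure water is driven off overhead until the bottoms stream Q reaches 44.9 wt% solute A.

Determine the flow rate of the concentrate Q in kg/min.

solute A entering = 119×0.127 + 528×0.244 + 705×0.276 = 338.52 kg/min.
All solute A reports to Q, so Q = 338.52/0.449 = 753.95 kg/min.

754 kg/min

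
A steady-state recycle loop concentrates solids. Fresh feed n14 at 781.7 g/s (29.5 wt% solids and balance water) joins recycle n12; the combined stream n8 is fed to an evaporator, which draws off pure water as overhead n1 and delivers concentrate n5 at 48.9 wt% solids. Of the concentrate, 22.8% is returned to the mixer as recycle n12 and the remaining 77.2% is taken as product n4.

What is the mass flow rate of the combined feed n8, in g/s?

921 g/s

Overall solids balance (none leaves overhead): solids in fresh feed = solids in product, i.e. 781.7×0.295 = (1−0.228)·n5·0.489.
n5 = 230.6/(0.489×0.772) = 610.85 g/s.
Recycle n12 = 0.228×610.85 = 139.27 g/s.
Combined feed n8 = 781.7 + 139.27 = 920.97 g/s.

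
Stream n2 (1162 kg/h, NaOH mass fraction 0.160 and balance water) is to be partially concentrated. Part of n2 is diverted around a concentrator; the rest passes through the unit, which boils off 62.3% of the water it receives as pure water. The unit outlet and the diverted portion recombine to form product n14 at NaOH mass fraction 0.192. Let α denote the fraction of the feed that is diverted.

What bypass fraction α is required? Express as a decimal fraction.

All 1162×0.160 = 185.92 kg/h of NaOH reaches n14, so n14 = 185.92/0.192 = 968.33 kg/h and vapour = 193.67 kg/h.
The evaporator receives (1−α)·1162 of feed at 0.840 water and removes 0.623 of that water:
0.623×0.840×(1−α)×1162 = 193.67
(1−α) = 193.67/608.1 = 0.3185;  α = 0.6815.

0.682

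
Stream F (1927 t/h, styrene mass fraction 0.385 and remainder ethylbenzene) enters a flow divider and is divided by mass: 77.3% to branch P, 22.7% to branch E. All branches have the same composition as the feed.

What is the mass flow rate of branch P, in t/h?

1490 t/h

Branch P flow = 0.773×1927 = 1489.6 t/h.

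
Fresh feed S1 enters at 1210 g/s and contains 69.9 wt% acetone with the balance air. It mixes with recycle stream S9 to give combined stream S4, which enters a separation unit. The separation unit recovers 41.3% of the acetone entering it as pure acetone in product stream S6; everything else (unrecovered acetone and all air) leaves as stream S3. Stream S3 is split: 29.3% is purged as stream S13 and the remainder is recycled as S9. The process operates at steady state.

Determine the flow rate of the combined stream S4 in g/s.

air enters only via S1 and leaves only via the purge: 1210×0.301 = 0.293×(air in S3), and the separation unit passes all air, so air in S4 = air in S3 = 1243 g/s.
acetone in S4: m_A = 1210×0.699 + (1−0.293)·(1−0.413)·m_A, so m_A = 845.79/0.5850 = 1445.8 g/s.
S4 = 1445.8 + 1243 = 2688.9 g/s.

2689 g/s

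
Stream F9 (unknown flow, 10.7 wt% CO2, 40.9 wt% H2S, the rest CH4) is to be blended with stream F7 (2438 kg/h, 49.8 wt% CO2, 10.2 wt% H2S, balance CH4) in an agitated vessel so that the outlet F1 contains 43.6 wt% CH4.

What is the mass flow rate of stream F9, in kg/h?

Let F9 be the unknown flow. Total out = 2438 + F9.
CH4 balance: 975.2 + 0.484·F9 = 0.436·(2438 + F9)
(0.484 − 0.436)·F9 = 0.436×2438 − 975.2 = 87.768
F9 = 87.768 / 0.048 = 1828.5 kg/h

1829 kg/h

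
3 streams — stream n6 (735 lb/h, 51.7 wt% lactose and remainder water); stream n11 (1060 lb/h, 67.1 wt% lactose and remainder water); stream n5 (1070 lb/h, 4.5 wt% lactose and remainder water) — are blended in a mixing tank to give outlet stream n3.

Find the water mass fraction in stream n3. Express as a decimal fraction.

Total flow out = 735 + 1060 + 1070 = 2865 lb/h.
water in = 735×0.483 + 1060×0.329 + 1070×0.955 = 1725.6 lb/h.
water mass fraction in n3 = 1725.6/2865 = 0.602.

0.602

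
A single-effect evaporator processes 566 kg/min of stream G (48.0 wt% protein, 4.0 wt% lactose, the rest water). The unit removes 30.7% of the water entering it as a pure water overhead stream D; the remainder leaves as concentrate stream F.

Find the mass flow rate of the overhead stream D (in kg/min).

83.41 kg/min

water entering = 566×0.480 = 271.68 kg/min; overhead removed = 0.307×271.68 = 83.406 kg/min.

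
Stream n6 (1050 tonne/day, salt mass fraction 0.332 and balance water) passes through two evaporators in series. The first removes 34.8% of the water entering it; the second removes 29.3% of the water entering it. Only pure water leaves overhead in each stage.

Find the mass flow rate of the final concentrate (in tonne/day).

671.9 tonne/day

water in feed = 1050×0.668 = 701.4 tonne/day.
After stage 1: water left = (1−0.348)×701.4 = 457.31; stream total = 805.91 tonne/day.
After stage 2: water left = (1−0.293)×457.31 = 323.32; final concentrate = 671.92 tonne/day.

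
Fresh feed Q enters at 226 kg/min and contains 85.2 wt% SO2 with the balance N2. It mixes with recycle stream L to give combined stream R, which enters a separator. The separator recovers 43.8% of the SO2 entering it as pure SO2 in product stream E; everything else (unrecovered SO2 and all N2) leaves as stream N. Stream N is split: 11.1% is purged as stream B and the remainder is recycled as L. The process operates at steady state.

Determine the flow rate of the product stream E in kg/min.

SO2 in R: m_A = 226×0.852 + (1−0.111)·(1−0.438)·m_A, so m_A = 192.55/0.5004 = 384.81 kg/min.
Product E = 0.438×384.81 = 168.55 kg/min.

168.5 kg/min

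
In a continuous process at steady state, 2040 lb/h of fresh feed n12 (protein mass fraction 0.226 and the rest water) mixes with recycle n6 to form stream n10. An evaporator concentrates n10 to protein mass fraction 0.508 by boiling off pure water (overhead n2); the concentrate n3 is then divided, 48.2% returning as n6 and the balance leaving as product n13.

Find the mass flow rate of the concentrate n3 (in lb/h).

Overall protein balance (none leaves overhead): protein in fresh feed = protein in product, i.e. 2040×0.226 = (1−0.482)·n3·0.508.
n3 = 461.04/(0.508×0.518) = 1752 lb/h.

1752 lb/h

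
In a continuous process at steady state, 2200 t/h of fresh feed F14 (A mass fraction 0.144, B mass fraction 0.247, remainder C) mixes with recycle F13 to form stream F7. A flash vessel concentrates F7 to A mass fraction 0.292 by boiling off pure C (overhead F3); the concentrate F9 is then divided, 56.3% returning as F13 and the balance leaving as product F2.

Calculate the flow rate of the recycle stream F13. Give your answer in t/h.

1398 t/h

Overall A balance (none leaves overhead): A in fresh feed = A in product, i.e. 2200×0.144 = (1−0.563)·F9·0.292.
F9 = 316.8/(0.292×0.437) = 2482.7 t/h.
Recycle F13 = 0.563×2482.7 = 1397.7 t/h.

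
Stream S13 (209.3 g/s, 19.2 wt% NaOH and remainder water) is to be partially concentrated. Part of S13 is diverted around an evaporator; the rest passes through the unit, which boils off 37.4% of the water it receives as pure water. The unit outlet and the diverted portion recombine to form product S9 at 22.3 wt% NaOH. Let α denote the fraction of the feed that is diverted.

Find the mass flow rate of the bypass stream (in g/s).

All 209.3×0.192 = 40.186 g/s of NaOH reaches S9, so S9 = 40.186/0.223 = 180.2 g/s and vapour = 29.096 g/s.
The evaporator receives (1−α)·209.3 of feed at 0.808 water and removes 0.374 of that water:
0.374×0.808×(1−α)×209.3 = 29.096
(1−α) = 29.096/63.249 = 0.4600;  α = 0.5400.
Bypass flow = 0.5400×209.3 = 113.02 g/s.

113 g/s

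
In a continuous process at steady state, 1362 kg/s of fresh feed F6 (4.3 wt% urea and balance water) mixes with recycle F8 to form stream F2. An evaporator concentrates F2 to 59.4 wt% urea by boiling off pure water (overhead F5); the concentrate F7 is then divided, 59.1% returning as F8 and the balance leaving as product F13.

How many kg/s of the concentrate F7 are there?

Overall urea balance (none leaves overhead): urea in fresh feed = urea in product, i.e. 1362×0.043 = (1−0.591)·F7·0.594.
F7 = 58.566/(0.594×0.409) = 241.07 kg/s.

241.1 kg/s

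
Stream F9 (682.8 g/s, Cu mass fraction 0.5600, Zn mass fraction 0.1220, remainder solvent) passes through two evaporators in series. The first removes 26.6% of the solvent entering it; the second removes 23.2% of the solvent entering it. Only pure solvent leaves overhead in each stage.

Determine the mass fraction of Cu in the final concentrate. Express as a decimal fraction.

0.6502

solvent in feed = 682.8×0.318 = 217.13 g/s.
After stage 1: solvent left = (1−0.266)×217.13 = 159.37; stream total = 625.04 g/s.
After stage 2: solvent left = (1−0.232)×159.37 = 122.4; final concentrate = 588.07 g/s.
Cu fraction = 382.37/588.07 = 0.6502.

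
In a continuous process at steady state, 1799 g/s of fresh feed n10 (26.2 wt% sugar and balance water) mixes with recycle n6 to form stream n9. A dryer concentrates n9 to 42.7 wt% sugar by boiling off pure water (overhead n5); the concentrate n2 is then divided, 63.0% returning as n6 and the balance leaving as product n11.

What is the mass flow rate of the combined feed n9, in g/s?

3679 g/s

Overall sugar balance (none leaves overhead): sugar in fresh feed = sugar in product, i.e. 1799×0.262 = (1−0.630)·n2·0.427.
n2 = 471.34/(0.427×0.370) = 2983.3 g/s.
Recycle n6 = 0.630×2983.3 = 1879.5 g/s.
Combined feed n9 = 1799 + 1879.5 = 3678.5 g/s.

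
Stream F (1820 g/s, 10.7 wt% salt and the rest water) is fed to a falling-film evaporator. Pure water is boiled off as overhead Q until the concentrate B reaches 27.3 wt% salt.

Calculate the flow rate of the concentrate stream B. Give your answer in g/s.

salt is conserved: 1820×0.107 = 194.74 g/s all reports to the concentrate.
Concentrate = 194.74/(target fraction) = 713.33 g/s.

713.3 g/s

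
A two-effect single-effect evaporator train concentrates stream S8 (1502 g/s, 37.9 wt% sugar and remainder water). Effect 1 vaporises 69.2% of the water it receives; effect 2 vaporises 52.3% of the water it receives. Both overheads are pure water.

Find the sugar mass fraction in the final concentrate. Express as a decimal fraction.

0.806

water in feed = 1502×0.621 = 932.74 g/s.
After stage 1: water left = (1−0.692)×932.74 = 287.28; stream total = 856.54 g/s.
After stage 2: water left = (1−0.523)×287.28 = 137.03; final concentrate = 706.29 g/s.
sugar fraction = 569.26/706.29 = 0.806.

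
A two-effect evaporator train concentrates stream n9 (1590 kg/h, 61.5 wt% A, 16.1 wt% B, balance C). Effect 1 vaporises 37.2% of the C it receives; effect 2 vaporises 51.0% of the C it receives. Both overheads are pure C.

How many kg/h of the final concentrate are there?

C in feed = 1590×0.224 = 356.16 kg/h.
After stage 1: C left = (1−0.372)×356.16 = 223.67; stream total = 1457.5 kg/h.
After stage 2: C left = (1−0.510)×223.67 = 109.6; final concentrate = 1343.4 kg/h.

1343 kg/h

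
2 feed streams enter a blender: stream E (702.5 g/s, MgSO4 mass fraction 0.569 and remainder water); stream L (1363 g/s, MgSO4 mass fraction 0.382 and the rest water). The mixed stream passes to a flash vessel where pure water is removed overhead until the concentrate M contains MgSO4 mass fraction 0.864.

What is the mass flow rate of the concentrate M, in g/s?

MgSO4 entering = 702.5×0.569 + 1363×0.382 = 920.39 g/s.
All MgSO4 reports to M, so M = 920.39/0.864 = 1065.3 g/s.

1065 g/s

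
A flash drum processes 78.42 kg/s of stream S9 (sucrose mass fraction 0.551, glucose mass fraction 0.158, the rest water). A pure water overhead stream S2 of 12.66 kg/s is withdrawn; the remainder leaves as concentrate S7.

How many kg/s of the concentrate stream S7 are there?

Concentrate = 78.42 − 12.66 = 65.76 kg/s.

65.76 kg/s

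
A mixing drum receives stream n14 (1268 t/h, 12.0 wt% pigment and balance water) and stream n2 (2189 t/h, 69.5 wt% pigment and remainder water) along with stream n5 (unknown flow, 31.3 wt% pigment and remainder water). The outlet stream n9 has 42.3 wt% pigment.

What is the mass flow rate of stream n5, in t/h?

1920 t/h

Let n5 be the unknown flow. Total out = 3457 + n5.
pigment balance: 1673.5 + 0.313·n5 = 0.423·(3457 + n5)
(0.313 − 0.423)·n5 = 0.423×3457 − 1673.5 = -211.2
n5 = -211.2 / -0.110 = 1920 t/h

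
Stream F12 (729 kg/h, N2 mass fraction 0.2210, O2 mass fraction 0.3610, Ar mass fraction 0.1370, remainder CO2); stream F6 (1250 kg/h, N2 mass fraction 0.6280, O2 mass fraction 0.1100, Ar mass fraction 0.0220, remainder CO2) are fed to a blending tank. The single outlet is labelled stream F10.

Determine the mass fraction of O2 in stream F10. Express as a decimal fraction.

Total flow out = 729 + 1250 = 1979 kg/h.
O2 in = 729×0.361 + 1250×0.110 = 400.67 kg/h.
O2 mass fraction in F10 = 400.67/1979 = 0.2025.

0.2025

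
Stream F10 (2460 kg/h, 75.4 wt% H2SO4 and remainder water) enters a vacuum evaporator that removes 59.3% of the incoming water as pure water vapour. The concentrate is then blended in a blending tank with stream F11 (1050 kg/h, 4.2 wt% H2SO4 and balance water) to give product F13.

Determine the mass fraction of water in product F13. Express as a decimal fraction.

0.3974

Vapour removed = 0.593×0.246×2460 = 358.86 kg/h; concentrate = 2101.1 kg/h.
water reaching the mixer = 246.3 (from concentrate) + 1050×0.958 = 1252.2 kg/h.
Product flow = 2101.1 + 1050 = 3151.1 kg/h; water fraction = 0.3974.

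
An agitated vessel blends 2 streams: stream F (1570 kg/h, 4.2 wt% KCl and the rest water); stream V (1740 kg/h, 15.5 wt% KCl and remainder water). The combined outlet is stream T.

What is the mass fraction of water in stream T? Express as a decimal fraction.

0.899

Total flow out = 1570 + 1740 = 3310 kg/h.
water in = 1570×0.958 + 1740×0.845 = 2974.4 kg/h.
water mass fraction in T = 2974.4/3310 = 0.899.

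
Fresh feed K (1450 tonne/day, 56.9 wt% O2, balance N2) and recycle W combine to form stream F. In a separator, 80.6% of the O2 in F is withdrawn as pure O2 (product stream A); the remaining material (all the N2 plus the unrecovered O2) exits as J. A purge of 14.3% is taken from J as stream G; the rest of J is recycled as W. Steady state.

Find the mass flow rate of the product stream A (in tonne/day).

797.6 tonne/day

O2 in F: m_A = 1450×0.569 + (1−0.143)·(1−0.806)·m_A, so m_A = 825.05/0.8337 = 989.57 tonne/day.
Product A = 0.806×989.57 = 797.6 tonne/day.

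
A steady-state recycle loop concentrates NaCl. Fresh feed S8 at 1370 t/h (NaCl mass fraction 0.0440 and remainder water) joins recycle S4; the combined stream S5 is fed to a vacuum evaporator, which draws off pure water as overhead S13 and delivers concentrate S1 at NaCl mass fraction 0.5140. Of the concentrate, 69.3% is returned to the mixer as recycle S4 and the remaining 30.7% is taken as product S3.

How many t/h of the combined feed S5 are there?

Overall NaCl balance (none leaves overhead): NaCl in fresh feed = NaCl in product, i.e. 1370×0.044 = (1−0.693)·S1·0.514.
S1 = 60.28/(0.514×0.307) = 382.01 t/h.
Recycle S4 = 0.693×382.01 = 264.73 t/h.
Combined feed S5 = 1370 + 264.73 = 1634.7 t/h.

1635 t/h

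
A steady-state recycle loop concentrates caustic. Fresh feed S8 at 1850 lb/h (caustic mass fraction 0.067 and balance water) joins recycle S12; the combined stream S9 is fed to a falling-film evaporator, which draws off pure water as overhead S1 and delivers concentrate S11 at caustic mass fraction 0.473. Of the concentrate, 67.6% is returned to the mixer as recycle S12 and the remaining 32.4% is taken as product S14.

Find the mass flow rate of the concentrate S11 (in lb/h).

Overall caustic balance (none leaves overhead): caustic in fresh feed = caustic in product, i.e. 1850×0.067 = (1−0.676)·S11·0.473.
S11 = 123.95/(0.473×0.324) = 808.8 lb/h.

808.8 lb/h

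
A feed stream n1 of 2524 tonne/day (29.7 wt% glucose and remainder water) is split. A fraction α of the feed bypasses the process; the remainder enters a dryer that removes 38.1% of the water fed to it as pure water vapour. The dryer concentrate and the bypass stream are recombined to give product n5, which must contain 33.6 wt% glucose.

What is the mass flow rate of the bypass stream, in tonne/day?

All 2524×0.297 = 749.63 tonne/day of glucose reaches n5, so n5 = 749.63/0.336 = 2231 tonne/day and vapour = 292.96 tonne/day.
The evaporator receives (1−α)·2524 of feed at 0.703 water and removes 0.381 of that water:
0.381×0.703×(1−α)×2524 = 292.96
(1−α) = 292.96/676.04 = 0.4334;  α = 0.5666.
Bypass flow = 0.5666×2524 = 1430.2 tonne/day.

1430 tonne/day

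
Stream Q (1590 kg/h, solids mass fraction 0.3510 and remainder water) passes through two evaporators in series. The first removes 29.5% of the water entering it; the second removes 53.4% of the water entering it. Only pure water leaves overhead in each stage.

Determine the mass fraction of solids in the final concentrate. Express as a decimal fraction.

0.6221

water in feed = 1590×0.649 = 1031.9 kg/h.
After stage 1: water left = (1−0.295)×1031.9 = 727.5; stream total = 1285.6 kg/h.
After stage 2: water left = (1−0.534)×727.5 = 339.01; final concentrate = 897.1 kg/h.
solids fraction = 558.09/897.1 = 0.6221.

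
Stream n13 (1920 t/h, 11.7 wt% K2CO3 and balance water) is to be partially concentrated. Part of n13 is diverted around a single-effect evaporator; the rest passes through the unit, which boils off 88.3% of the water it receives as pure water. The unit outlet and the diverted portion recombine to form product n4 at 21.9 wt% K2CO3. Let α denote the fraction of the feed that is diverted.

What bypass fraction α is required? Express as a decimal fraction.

0.403

All 1920×0.117 = 224.64 t/h of K2CO3 reaches n4, so n4 = 224.64/0.219 = 1025.8 t/h and vapour = 894.25 t/h.
The evaporator receives (1−α)·1920 of feed at 0.883 water and removes 0.883 of that water:
0.883×0.883×(1−α)×1920 = 894.25
(1−α) = 894.25/1497 = 0.5974;  α = 0.4026.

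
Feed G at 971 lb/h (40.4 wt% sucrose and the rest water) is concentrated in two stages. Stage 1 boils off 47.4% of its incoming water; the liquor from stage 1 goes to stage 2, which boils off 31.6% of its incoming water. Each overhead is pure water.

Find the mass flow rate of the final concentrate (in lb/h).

water in feed = 971×0.596 = 578.72 lb/h.
After stage 1: water left = (1−0.474)×578.72 = 304.4; stream total = 696.69 lb/h.
After stage 2: water left = (1−0.316)×304.4 = 208.21; final concentrate = 600.5 lb/h.

600.5 lb/h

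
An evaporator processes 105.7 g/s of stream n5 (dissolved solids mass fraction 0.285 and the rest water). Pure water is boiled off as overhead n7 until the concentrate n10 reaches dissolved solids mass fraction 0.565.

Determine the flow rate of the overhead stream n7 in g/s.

dissolved solids is conserved: 105.7×0.285 = 30.124 g/s all reports to the concentrate.
Concentrate = 30.124/(target fraction) = 53.318 g/s.
Overhead = 105.7 − 53.318 = 52.382 g/s.

52.38 g/s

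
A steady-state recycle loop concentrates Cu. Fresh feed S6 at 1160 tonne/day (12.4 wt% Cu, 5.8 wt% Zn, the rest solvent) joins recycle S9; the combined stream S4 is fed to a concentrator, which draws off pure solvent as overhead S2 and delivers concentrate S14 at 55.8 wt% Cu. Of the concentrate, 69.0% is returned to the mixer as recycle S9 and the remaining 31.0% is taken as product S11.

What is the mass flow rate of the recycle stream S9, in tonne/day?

Overall Cu balance (none leaves overhead): Cu in fresh feed = Cu in product, i.e. 1160×0.124 = (1−0.690)·S14·0.558.
S14 = 143.84/(0.558×0.310) = 831.54 tonne/day.
Recycle S9 = 0.690×831.54 = 573.76 tonne/day.

573.8 tonne/day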